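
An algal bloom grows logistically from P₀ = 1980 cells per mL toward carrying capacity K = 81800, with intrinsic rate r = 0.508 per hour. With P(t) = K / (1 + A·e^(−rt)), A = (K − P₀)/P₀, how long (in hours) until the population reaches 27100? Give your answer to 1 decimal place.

A = (81800 − 1980)/1980 = 40.31313
27100 = 81800/(1 + 40.31313·e^(−0.508t)) → 1 + 40.31313·e^(−0.508t) = 3.01845
e^(−0.508t) = 0.050069 → t = ln(19.97232)/0.508 = 2.99435/0.508

t ≈ 5.9 hours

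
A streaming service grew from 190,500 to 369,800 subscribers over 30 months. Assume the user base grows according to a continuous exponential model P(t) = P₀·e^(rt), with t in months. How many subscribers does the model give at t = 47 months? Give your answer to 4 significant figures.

≈ 538,500 subscribers

r = ln(369800/190500) / 30 ≈ 0.02211 per month
P(47) = 190500 · e^(0.02211·47) = 190500 · 2.82691 ≈ 538527.23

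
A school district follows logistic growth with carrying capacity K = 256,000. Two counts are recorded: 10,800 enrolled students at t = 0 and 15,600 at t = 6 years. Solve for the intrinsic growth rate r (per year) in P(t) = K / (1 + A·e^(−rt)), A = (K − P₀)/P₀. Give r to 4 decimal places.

A = (256000 − 10800)/10800 = 22.7037
15600 = 256000/(1 + 22.7037·e^(−r·6)) → e^(−6r) = (16.41026 − 1)/22.7037 = 0.678755
r = −ln(0.678755)/6 = 0.38749/6

r ≈ 0.0646 per year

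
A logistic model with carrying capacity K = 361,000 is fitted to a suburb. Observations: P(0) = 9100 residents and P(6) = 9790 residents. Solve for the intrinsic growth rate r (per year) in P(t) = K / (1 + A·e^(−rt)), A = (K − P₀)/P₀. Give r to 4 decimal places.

A = (361000 − 9100)/9100 = 38.67033
9790 = 361000/(1 + 38.67033·e^(−r·6)) → e^(−6r) = (36.87436 − 1)/38.67033 = 0.927697
r = −ln(0.927697)/6 = 0.07505/6

r ≈ 0.0125 per year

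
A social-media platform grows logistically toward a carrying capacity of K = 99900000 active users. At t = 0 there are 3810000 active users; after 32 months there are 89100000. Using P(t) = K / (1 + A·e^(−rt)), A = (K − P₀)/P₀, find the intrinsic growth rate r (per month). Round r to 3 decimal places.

A = (99900000 − 3810000)/3810000 = 25.22047
89100000 = 99900000/(1 + 25.22047·e^(−r·32)) → e^(−32r) = (1.12121 − 1)/25.22047 = 0.004806
r = −ln(0.004806)/32 = 5.33787/32

r ≈ 0.167 per month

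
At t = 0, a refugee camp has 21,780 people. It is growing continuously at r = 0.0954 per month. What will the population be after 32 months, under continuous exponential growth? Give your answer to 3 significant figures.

P(32) = 21780 · e^(0.0954·32) = 21780 · e^(3.0528)
= 21780 · 21.17455 ≈ 461181.7

≈ 461,000 people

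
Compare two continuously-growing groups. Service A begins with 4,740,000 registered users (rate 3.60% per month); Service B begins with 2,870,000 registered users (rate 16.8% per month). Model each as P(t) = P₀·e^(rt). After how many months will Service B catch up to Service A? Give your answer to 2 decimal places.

4740000·e^(0.036t) = 2870000·e^(0.168t)
4740000/2870000 = e^((0.168 − 0.036)t) → ln(1.65157) = 0.132·t
t = 0.50173 / 0.132

t ≈ 3.80 months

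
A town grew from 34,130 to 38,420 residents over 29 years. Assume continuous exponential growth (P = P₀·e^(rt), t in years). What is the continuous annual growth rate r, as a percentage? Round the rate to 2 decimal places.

38420 = 34130 · e^(r·29)
e^(29r) = 38420/34130 = 1.1257
r = ln(1.1257) / 29 = 0.1184 / 29

r ≈ 0.41% per year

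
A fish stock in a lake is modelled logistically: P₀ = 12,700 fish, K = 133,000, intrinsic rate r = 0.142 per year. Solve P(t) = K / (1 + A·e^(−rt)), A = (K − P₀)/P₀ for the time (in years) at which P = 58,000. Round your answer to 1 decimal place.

A = (133000 − 12700)/12700 = 9.47244
58000 = 133000/(1 + 9.47244·e^(−0.142t)) → 1 + 9.47244·e^(−0.142t) = 2.2931
e^(−0.142t) = 0.136512 → t = ln(7.32535)/0.142 = 1.99134/0.142

t ≈ 14.0 years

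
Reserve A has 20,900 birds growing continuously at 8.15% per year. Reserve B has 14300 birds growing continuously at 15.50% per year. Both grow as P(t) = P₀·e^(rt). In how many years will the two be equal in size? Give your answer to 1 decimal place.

20900·e^(0.0815t) = 14300·e^(0.155t)
20900/14300 = e^((0.155 − 0.0815)t) → ln(1.46154) = 0.0735·t
t = 0.37949 / 0.0735

t ≈ 5.2 years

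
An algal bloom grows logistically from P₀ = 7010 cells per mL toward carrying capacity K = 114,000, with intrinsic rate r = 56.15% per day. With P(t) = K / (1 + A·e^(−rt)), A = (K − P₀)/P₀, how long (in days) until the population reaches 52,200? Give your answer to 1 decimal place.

t ≈ 4.6 days

A = (114000 − 7010)/7010 = 15.26248
52200 = 114000/(1 + 15.26248·e^(−0.5615t)) → 1 + 15.26248·e^(−0.5615t) = 2.18391
e^(−0.5615t) = 0.07757 → t = ln(12.89161)/0.5615 = 2.55658/0.5615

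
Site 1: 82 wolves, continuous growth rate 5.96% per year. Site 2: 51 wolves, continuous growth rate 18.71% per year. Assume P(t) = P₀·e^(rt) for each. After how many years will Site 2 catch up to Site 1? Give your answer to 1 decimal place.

t ≈ 3.7 years

82·e^(0.0596t) = 51·e^(0.1871t)
82/51 = e^((0.1871 − 0.0596)t) → ln(1.60784) = 0.1275·t
t = 0.47489 / 0.1275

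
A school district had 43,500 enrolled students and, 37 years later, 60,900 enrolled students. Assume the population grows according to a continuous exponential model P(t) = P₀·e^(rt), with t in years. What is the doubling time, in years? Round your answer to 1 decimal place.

doubling time ≈ 76.2 years

r = ln(60900/43500) / 37 = ln(1.4) / 37 ≈ 0.009094 per year
doubling time = ln 2 / |r| = 0.69315 / 0.009094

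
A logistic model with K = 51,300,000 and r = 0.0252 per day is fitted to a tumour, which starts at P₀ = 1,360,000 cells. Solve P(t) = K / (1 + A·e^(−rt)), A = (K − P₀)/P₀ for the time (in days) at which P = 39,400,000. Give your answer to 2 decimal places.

A = (51300000 − 1360000)/1360000 = 36.72059
39400000 = 51300000/(1 + 36.72059·e^(−0.0252t)) → 1 + 36.72059·e^(−0.0252t) = 1.30203
e^(−0.0252t) = 0.008225 → t = ln(121.57909)/0.0252 = 4.80057/0.0252

t ≈ 190.50 days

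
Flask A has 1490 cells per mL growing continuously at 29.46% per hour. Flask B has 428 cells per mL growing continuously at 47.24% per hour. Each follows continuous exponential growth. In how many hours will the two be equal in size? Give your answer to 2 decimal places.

t ≈ 7.02 hours

1490·e^(0.2946t) = 428·e^(0.4724t)
1490/428 = e^((0.4724 − 0.2946)t) → ln(3.48131) = 0.1778·t
t = 1.24741 / 0.1778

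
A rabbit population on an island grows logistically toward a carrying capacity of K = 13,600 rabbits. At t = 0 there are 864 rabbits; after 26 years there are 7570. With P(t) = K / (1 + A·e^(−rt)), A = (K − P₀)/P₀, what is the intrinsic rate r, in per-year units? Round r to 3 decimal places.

A = (13600 − 864)/864 = 14.74074
7570 = 13600/(1 + 14.74074·e^(−r·26)) → e^(−26r) = (1.79657 − 1)/14.74074 = 0.054038
r = −ln(0.054038)/26 = 2.91806/26

r ≈ 0.112 per year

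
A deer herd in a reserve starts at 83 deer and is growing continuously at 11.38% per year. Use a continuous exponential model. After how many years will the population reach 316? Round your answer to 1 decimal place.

316 = 83 · e^(0.1138·t)
t = ln(316/83) / 0.1138 = ln(3.80723) / 0.1138 = 1.3369 / 0.1138

t ≈ 11.7 years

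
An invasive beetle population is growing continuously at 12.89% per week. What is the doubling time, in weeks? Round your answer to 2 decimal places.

doubling time ≈ 5.38 weeks

doubling time = ln(2) / |r| = 0.69315 / 0.1289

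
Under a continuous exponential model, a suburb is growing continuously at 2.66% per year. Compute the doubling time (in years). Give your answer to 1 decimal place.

doubling time = ln(2) / |r| = 0.69315 / 0.0266

doubling time ≈ 26.1 years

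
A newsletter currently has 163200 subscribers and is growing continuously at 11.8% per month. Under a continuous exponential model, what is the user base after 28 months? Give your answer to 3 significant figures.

P(28) = 163200 · e^(0.118·28) = 163200 · e^(3.304)
= 163200 · 27.22131 ≈ 4442517.25

≈ 4,440,000 subscribers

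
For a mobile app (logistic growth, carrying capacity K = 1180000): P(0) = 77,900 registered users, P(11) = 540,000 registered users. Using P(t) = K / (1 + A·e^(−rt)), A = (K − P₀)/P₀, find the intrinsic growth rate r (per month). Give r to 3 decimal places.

A = (1180000 − 77900)/77900 = 14.14763
540000 = 1180000/(1 + 14.14763·e^(−r·11)) → e^(−11r) = (2.18519 − 1)/14.14763 = 0.083773
r = −ln(0.083773)/11 = 2.47965/11

r ≈ 0.225 per month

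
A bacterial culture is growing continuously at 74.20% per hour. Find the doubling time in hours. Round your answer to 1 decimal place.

doubling time = ln(2) / |r| = 0.69315 / 0.742

doubling time ≈ 0.9 hours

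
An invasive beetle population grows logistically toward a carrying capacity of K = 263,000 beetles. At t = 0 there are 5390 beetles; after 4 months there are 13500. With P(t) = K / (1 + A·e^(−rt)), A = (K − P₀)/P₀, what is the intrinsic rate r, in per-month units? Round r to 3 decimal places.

r ≈ 0.238 per month

A = (263000 − 5390)/5390 = 47.79406
13500 = 263000/(1 + 47.79406·e^(−r·4)) → e^(−4r) = (19.48148 − 1)/47.79406 = 0.38669
r = −ln(0.38669)/4 = 0.95013/4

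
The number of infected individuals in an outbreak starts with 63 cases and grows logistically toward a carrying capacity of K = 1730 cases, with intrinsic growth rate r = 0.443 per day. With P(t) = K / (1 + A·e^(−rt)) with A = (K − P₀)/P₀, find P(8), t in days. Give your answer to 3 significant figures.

A = (1730 − 63)/63 = 26.46032
P(8) = 1730 / (1 + 26.46032·e^(−0.443·8)) = 1730 / (1 + 26.46032·0.028898)
= 1730 / 1.76464 ≈ 980.37

≈ 980 cases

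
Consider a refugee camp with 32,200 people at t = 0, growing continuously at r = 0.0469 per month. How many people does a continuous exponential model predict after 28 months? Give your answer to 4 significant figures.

P(28) = 32200 · e^(0.0469·28) = 32200 · e^(1.3132)
= 32200 · 3.71805 ≈ 119721.29

≈ 119,700 people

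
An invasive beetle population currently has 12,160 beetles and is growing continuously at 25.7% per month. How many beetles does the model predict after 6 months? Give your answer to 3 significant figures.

≈ 56,800 beetles

P(6) = 12160 · e^(0.257·6) = 12160 · e^(1.542)
= 12160 · 4.67393 ≈ 56834.97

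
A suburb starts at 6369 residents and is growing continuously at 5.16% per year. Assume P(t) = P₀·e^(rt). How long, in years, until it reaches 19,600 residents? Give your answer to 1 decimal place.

t ≈ 21.8 years

19600 = 6369 · e^(0.0516·t)
t = ln(19600/6369) / 0.0516 = ln(3.07741) / 0.0516 = 1.12409 / 0.0516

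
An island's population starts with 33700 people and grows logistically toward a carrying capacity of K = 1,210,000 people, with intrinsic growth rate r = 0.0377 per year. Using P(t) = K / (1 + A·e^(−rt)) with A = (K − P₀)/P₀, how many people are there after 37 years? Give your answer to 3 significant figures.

A = (1210000 − 33700)/33700 = 34.90504
P(37) = 1210000 / (1 + 34.90504·e^(−0.0377·37)) = 1210000 / (1 + 34.90504·0.247858)
= 1210000 / 9.65149 ≈ 125369.27

≈ 125,000 people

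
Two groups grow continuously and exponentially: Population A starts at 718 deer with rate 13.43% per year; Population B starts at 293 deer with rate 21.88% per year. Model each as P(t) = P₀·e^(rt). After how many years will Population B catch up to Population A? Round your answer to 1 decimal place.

718·e^(0.1343t) = 293·e^(0.2188t)
718/293 = e^((0.2188 − 0.1343)t) → ln(2.45051) = 0.0845·t
t = 0.8963 / 0.0845

t ≈ 10.6 years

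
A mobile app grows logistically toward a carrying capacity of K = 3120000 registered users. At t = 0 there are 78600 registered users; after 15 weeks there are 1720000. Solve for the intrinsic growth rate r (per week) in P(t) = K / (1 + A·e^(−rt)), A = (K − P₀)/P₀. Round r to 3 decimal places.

r ≈ 0.257 per week

A = (3120000 − 78600)/78600 = 38.69466
1720000 = 3120000/(1 + 38.69466·e^(−r·15)) → e^(−15r) = (1.81395 − 1)/38.69466 = 0.021035
r = −ln(0.021035)/15 = 3.86155/15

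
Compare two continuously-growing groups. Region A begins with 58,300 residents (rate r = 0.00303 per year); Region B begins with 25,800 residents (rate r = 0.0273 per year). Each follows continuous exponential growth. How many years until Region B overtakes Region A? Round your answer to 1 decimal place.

58300·e^(0.00303t) = 25800·e^(0.0273t)
58300/25800 = e^((0.0273 − 0.00303)t) → ln(2.25969) = 0.02427·t
t = 0.81523 / 0.02427

t ≈ 33.6 years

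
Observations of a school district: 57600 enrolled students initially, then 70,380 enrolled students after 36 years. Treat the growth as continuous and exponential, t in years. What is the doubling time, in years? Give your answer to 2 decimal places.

r = ln(70380/57600) / 36 = ln(1.22188) / 36 ≈ 0.005566 per year
doubling time = ln 2 / |r| = 0.69315 / 0.005566

doubling time ≈ 124.53 years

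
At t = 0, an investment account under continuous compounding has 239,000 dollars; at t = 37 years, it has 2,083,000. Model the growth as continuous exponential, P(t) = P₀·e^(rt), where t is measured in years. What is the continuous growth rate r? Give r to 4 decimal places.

r ≈ 0.0585 per year

2083000 = 239000 · e^(r·37)
e^(37r) = 2083000/239000 = 8.71548
r = ln(8.71548) / 37 = 2.1651 / 37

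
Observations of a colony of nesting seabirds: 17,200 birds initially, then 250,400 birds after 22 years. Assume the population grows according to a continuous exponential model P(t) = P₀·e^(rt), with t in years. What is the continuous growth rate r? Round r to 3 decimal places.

r ≈ 0.122 per year

250400 = 17200 · e^(r·22)
e^(22r) = 250400/17200 = 14.55814
r = ln(14.55814) / 22 = 2.67815 / 22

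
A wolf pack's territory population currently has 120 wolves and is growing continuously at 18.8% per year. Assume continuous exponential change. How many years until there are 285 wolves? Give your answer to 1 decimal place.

t ≈ 4.6 years

285 = 120 · e^(0.188·t)
t = ln(285/120) / 0.188 = ln(2.375) / 0.188 = 0.865 / 0.188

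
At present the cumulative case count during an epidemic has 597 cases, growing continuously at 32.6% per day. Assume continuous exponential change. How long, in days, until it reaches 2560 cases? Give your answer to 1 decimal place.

2560 = 597 · e^(0.326·t)
t = ln(2560/597) / 0.326 = ln(4.28811) / 0.326 = 1.45585 / 0.326

t ≈ 4.5 days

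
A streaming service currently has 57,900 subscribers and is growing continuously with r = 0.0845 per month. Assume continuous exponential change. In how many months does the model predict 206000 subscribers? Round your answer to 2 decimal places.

206000 = 57900 · e^(0.0845·t)
t = ln(206000/57900) / 0.0845 = ln(3.55786) / 0.0845 = 1.26916 / 0.0845

t ≈ 15.02 months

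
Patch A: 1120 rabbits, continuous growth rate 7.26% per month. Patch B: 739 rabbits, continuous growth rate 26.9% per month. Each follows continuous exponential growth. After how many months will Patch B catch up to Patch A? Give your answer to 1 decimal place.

1120·e^(0.0726t) = 739·e^(0.269t)
1120/739 = e^((0.269 − 0.0726)t) → ln(1.51556) = 0.1964·t
t = 0.41579 / 0.1964

t ≈ 2.1 months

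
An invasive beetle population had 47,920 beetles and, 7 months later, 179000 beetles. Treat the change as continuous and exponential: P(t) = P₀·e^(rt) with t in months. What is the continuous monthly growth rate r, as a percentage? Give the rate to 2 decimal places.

r ≈ 18.83% per month

179000 = 47920 · e^(r·7)
e^(7r) = 179000/47920 = 3.73539
r = ln(3.73539) / 7 = 1.31785 / 7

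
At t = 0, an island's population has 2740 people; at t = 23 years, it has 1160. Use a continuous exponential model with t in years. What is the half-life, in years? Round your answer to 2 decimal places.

half-life ≈ 18.55 years

r = ln(1160/2740) / 23 = ln(0.42336) / 23 ≈ -0.037371 per year
half-life = ln 2 / |r| = 0.69315 / 0.037371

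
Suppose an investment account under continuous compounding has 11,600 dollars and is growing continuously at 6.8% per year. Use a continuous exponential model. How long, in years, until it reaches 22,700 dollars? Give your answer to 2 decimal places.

t ≈ 9.87 years

22700 = 11600 · e^(0.068·t)
t = ln(22700/11600) / 0.068 = ln(1.9569) / 0.068 = 0.67136 / 0.068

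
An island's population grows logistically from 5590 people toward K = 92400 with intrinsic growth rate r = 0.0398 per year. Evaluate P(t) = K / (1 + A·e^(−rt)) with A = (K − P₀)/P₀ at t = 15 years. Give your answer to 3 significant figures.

≈ 9,680 people

A = (92400 − 5590)/5590 = 15.52952
P(15) = 92400 / (1 + 15.52952·e^(−0.0398·15)) = 92400 / (1 + 15.52952·0.550461)
= 92400 / 9.54839 ≈ 9677.03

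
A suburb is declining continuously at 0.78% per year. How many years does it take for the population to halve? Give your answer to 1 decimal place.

half-life ≈ 88.9 years

half-life = ln(2) / |r| = 0.69315 / 0.0078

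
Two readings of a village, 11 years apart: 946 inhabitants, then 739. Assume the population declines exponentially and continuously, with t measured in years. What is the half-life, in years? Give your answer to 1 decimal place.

half-life ≈ 30.9 years

r = ln(739/946) / 11 = ln(0.78118) / 11 ≈ -0.02245 per year
half-life = ln 2 / |r| = 0.69315 / 0.02245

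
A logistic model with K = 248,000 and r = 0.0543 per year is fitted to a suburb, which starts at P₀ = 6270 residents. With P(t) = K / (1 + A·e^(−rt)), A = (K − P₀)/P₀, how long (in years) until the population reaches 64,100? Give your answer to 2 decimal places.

A = (248000 − 6270)/6270 = 38.55343
64100 = 248000/(1 + 38.55343·e^(−0.0543t)) → 1 + 38.55343·e^(−0.0543t) = 3.86895
e^(−0.0543t) = 0.074415 → t = ln(13.43814)/0.0543 = 2.5981/0.0543

t ≈ 47.85 years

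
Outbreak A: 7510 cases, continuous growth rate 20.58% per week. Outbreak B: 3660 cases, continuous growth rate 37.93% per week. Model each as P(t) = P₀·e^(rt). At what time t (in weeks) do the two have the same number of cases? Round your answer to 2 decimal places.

7510·e^(0.2058t) = 3660·e^(0.3793t)
7510/3660 = e^((0.3793 − 0.2058)t) → ln(2.05191) = 0.1735·t
t = 0.71877 / 0.1735

t ≈ 4.14 weeks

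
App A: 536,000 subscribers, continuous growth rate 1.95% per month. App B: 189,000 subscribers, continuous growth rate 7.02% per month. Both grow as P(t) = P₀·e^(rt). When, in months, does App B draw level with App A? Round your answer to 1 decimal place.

536000·e^(0.0195t) = 189000·e^(0.0702t)
536000/189000 = e^((0.0702 − 0.0195)t) → ln(2.83598) = 0.0507·t
t = 1.04239 / 0.0507

t ≈ 20.6 months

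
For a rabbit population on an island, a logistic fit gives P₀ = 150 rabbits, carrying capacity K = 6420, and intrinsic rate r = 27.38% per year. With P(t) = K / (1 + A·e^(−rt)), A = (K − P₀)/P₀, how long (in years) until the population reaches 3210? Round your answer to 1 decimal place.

t ≈ 13.6 years

A = (6420 − 150)/150 = 41.8
3210 = 6420/(1 + 41.8·e^(−0.2738t)) → 1 + 41.8·e^(−0.2738t) = 2
e^(−0.2738t) = 0.023923 → t = ln(41.8)/0.2738 = 3.7329/0.2738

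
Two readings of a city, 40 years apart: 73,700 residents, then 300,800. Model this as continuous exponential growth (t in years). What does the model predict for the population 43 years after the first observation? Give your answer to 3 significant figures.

≈ 334,000 residents

r = ln(300800/73700) / 40 ≈ 0.035161 per year
P(43) = 73700 · e^(0.035161·43) = 73700 · 4.53546 ≈ 334263.23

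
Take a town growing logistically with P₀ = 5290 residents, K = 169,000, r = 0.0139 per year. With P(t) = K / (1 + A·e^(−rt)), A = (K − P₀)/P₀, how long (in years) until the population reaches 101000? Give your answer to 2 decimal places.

A = (169000 − 5290)/5290 = 30.94707
101000 = 169000/(1 + 30.94707·e^(−0.0139t)) → 1 + 30.94707·e^(−0.0139t) = 1.67327
e^(−0.0139t) = 0.021755 → t = ln(45.9655)/0.0139 = 3.82789/0.0139

t ≈ 275.39 years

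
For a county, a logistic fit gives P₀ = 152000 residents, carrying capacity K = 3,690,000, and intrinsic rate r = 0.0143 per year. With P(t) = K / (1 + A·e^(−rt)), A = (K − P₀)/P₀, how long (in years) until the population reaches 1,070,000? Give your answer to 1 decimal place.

A = (3690000 − 152000)/152000 = 23.27632
1070000 = 3690000/(1 + 23.27632·e^(−0.0143t)) → 1 + 23.27632·e^(−0.0143t) = 3.4486
e^(−0.0143t) = 0.105197 → t = ln(9.50598)/0.0143 = 2.25192/0.0143

t ≈ 157.5 years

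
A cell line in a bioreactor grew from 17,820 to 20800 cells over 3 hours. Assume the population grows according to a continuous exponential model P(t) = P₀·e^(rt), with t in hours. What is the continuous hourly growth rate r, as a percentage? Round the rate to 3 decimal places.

20800 = 17820 · e^(r·3)
e^(3r) = 20800/17820 = 1.16723
r = ln(1.16723) / 3 = 0.15463 / 3

r ≈ 5.154% per hour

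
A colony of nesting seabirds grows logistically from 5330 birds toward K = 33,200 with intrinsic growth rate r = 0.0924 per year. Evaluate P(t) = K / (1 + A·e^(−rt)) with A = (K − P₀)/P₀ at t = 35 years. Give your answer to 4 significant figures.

A = (33200 − 5330)/5330 = 5.22889
P(35) = 33200 / (1 + 5.22889·e^(−0.0924·35)) = 33200 / (1 + 5.22889·0.0394)
= 33200 / 1.20602 ≈ 27528.65

≈ 27,530 birds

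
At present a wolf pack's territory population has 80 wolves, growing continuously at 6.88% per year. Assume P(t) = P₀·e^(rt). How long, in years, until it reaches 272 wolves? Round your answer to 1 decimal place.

t ≈ 17.8 years

272 = 80 · e^(0.0688·t)
t = ln(272/80) / 0.0688 = ln(3.4) / 0.0688 = 1.22378 / 0.0688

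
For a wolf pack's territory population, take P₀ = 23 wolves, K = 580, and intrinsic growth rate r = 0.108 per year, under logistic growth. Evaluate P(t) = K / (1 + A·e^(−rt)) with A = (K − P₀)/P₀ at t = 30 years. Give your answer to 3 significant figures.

A = (580 − 23)/23 = 24.21739
P(30) = 580 / (1 + 24.21739·e^(−0.108·30)) = 580 / (1 + 24.21739·0.039164)
= 580 / 1.94845 ≈ 297.67

≈ 298 wolves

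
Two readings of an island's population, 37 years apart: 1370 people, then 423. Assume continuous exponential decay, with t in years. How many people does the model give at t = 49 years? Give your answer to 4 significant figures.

r = ln(423/1370) / 37 ≈ -0.031762 per year
P(49) = 1370 · e^(-0.031762·49) = 1370 · 0.21091 ≈ 288.94

≈ 288.9 people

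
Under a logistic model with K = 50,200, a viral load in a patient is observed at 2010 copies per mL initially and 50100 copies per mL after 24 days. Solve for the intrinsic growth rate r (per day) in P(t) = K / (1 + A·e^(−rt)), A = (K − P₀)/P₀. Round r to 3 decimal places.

r ≈ 0.391 per day

A = (50200 − 2010)/2010 = 23.97512
50100 = 50200/(1 + 23.97512·e^(−r·24)) → e^(−24r) = (1.002 − 1)/23.97512 = 0.000083
r = −ln(0.000083)/24 = 9.39362/24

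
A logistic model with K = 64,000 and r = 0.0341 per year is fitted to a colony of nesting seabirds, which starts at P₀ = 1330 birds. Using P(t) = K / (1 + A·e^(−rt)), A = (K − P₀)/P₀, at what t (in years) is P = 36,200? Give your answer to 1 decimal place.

t ≈ 120.7 years

A = (64000 − 1330)/1330 = 47.1203
36200 = 64000/(1 + 47.1203·e^(−0.0341t)) → 1 + 47.1203·e^(−0.0341t) = 1.76796
e^(−0.0341t) = 0.016298 → t = ln(61.35809)/0.0341 = 4.11673/0.0341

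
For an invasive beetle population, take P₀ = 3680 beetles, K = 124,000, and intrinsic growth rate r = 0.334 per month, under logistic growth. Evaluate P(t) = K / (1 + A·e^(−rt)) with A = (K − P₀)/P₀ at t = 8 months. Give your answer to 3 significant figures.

≈ 38,000 beetles

A = (124000 − 3680)/3680 = 32.69565
P(8) = 124000 / (1 + 32.69565·e^(−0.334·8)) = 124000 / (1 + 32.69565·0.069114)
= 124000 / 3.25972 ≈ 38040.05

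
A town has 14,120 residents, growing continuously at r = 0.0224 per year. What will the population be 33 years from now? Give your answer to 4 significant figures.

≈ 29,570 residents

P(33) = 14120 · e^(0.0224·33) = 14120 · e^(0.7392)
= 14120 · 2.09426 ≈ 29570.94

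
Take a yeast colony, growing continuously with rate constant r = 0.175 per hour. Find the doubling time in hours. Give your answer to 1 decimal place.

doubling time = ln(2) / |r| = 0.69315 / 0.175

doubling time ≈ 4.0 hours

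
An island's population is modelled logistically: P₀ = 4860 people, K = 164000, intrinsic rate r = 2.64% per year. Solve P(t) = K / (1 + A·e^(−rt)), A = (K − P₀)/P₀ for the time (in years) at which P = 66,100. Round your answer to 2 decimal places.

A = (164000 − 4860)/4860 = 32.74486
66100 = 164000/(1 + 32.74486·e^(−0.0264t)) → 1 + 32.74486·e^(−0.0264t) = 2.48109
e^(−0.0264t) = 0.045231 → t = ln(22.10863)/0.0264 = 3.09597/0.0264

t ≈ 117.27 years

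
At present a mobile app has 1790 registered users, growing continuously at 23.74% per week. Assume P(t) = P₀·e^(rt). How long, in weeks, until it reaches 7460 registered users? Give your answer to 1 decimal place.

t ≈ 6.0 weeks

7460 = 1790 · e^(0.2374·t)
t = ln(7460/1790) / 0.2374 = ln(4.1676) / 0.2374 = 1.42734 / 0.2374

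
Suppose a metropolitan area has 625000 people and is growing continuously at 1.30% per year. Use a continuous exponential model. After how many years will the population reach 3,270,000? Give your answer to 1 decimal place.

3270000 = 625000 · e^(0.013·t)
t = ln(3270000/625000) / 0.013 = ln(5.232) / 0.013 = 1.65479 / 0.013

t ≈ 127.3 years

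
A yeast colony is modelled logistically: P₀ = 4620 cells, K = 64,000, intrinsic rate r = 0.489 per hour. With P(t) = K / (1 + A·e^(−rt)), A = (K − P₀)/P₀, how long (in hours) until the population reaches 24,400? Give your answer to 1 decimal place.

A = (64000 − 4620)/4620 = 12.85281
24400 = 64000/(1 + 12.85281·e^(−0.489t)) → 1 + 12.85281·e^(−0.489t) = 2.62295
e^(−0.489t) = 0.126272 → t = ln(7.91941)/0.489 = 2.06932/0.489

t ≈ 4.2 hours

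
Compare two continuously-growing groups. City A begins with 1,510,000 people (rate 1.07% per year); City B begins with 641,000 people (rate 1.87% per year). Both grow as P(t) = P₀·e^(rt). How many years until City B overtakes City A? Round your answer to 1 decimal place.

t ≈ 107.1 years

1510000·e^(0.0107t) = 641000·e^(0.0187t)
1510000/641000 = e^((0.0187 − 0.0107)t) → ln(2.35569) = 0.008·t
t = 0.85684 / 0.008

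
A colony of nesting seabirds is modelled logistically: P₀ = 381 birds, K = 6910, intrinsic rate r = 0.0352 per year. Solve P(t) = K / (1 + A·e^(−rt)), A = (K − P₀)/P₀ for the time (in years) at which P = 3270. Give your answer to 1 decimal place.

A = (6910 − 381)/381 = 17.13648
3270 = 6910/(1 + 17.13648·e^(−0.0352t)) → 1 + 17.13648·e^(−0.0352t) = 2.11315
e^(−0.0352t) = 0.064958 → t = ln(15.39459)/0.0352 = 2.73402/0.0352

t ≈ 77.7 years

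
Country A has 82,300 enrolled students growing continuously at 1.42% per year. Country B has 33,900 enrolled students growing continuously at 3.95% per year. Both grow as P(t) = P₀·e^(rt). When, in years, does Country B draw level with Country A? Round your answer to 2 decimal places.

82300·e^(0.0142t) = 33900·e^(0.0395t)
82300/33900 = e^((0.0395 − 0.0142)t) → ln(2.42773) = 0.0253·t
t = 0.88696 / 0.0253

t ≈ 35.06 years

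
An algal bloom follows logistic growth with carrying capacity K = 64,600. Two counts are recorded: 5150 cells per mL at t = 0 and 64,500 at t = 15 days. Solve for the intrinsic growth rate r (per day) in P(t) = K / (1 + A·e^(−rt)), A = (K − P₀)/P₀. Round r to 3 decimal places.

A = (64600 − 5150)/5150 = 11.54369
64500 = 64600/(1 + 11.54369·e^(−r·15)) → e^(−15r) = (1.00155 − 1)/11.54369 = 0.000134
r = −ln(0.000134)/15 = 8.91539/15

r ≈ 0.594 per day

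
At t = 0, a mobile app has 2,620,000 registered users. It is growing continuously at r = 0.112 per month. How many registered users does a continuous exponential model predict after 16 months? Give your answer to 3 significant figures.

P(16) = 2620000 · e^(0.112·16) = 2620000 · e^(1.792)
= 2620000 · 6.00144 ≈ 15723781.6

≈ 15,700,000 registered users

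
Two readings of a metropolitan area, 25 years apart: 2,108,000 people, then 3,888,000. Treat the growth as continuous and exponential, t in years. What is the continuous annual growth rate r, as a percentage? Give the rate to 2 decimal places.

3888000 = 2108000 · e^(r·25)
e^(25r) = 3888000/2108000 = 1.8444
r = ln(1.8444) / 25 = 0.61216 / 25

r ≈ 2.45% per year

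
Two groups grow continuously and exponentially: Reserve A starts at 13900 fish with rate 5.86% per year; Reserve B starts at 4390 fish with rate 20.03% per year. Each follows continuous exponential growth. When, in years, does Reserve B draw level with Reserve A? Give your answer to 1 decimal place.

13900·e^(0.0586t) = 4390·e^(0.2003t)
13900/4390 = e^((0.2003 − 0.0586)t) → ln(3.16629) = 0.1417·t
t = 1.15256 / 0.1417

t ≈ 8.1 years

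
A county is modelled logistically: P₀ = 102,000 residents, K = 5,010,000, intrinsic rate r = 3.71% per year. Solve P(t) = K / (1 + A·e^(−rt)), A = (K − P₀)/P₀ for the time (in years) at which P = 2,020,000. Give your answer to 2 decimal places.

A = (5010000 − 102000)/102000 = 48.11765
2020000 = 5010000/(1 + 48.11765·e^(−0.0371t)) → 1 + 48.11765·e^(−0.0371t) = 2.4802
e^(−0.0371t) = 0.030762 → t = ln(32.50757)/0.0371 = 3.48147/0.0371

t ≈ 93.84 years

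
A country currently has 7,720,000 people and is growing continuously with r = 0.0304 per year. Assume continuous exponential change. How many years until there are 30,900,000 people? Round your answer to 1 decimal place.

30900000 = 7720000 · e^(0.0304·t)
t = ln(30900000/7720000) / 0.0304 = ln(4.00259) / 0.0304 = 1.38694 / 0.0304

t ≈ 45.6 years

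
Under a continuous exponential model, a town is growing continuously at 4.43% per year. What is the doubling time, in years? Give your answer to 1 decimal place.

doubling time ≈ 15.6 years

doubling time = ln(2) / |r| = 0.69315 / 0.0443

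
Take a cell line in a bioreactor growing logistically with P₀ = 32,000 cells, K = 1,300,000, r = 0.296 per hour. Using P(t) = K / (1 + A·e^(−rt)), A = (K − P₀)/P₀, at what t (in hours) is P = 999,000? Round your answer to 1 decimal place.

t ≈ 16.5 hours

A = (1300000 − 32000)/32000 = 39.625
999000 = 1300000/(1 + 39.625·e^(−0.296t)) → 1 + 39.625·e^(−0.296t) = 1.3013
e^(−0.296t) = 0.007604 → t = ln(131.51287)/0.296 = 4.8791/0.296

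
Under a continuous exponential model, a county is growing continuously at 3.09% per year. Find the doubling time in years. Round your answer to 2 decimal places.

doubling time ≈ 22.43 years

doubling time = ln(2) / |r| = 0.69315 / 0.0309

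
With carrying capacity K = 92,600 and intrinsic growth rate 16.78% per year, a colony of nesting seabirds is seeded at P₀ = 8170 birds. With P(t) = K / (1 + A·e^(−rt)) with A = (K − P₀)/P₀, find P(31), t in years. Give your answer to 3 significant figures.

A = (92600 − 8170)/8170 = 10.33415
P(31) = 92600 / (1 + 10.33415·e^(−0.1678·31)) = 92600 / (1 + 10.33415·0.005507)
= 92600 / 1.05691 ≈ 87614.19

≈ 87,600 birds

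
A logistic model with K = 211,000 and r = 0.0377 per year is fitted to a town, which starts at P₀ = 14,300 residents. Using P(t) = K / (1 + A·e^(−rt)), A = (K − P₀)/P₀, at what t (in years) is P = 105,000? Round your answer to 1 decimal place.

t ≈ 69.3 years

A = (211000 − 14300)/14300 = 13.75524
105000 = 211000/(1 + 13.75524·e^(−0.0377t)) → 1 + 13.75524·e^(−0.0377t) = 2.00952
e^(−0.0377t) = 0.073392 → t = ln(13.62548)/0.0377 = 2.61194/0.0377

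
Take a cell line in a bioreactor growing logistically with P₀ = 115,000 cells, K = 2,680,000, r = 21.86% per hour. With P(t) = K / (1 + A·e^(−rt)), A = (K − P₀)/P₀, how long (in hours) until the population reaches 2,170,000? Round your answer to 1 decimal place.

A = (2680000 − 115000)/115000 = 22.30435
2170000 = 2680000/(1 + 22.30435·e^(−0.2186t)) → 1 + 22.30435·e^(−0.2186t) = 1.23502
e^(−0.2186t) = 0.010537 → t = ln(94.90281)/0.2186 = 4.55285/0.2186

t ≈ 20.8 hours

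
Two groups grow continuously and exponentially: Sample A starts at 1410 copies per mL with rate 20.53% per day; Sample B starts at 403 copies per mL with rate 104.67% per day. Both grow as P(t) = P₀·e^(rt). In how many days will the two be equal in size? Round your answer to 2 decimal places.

t ≈ 1.49 days

1410·e^(0.2053t) = 403·e^(1.0467t)
1410/403 = e^((1.0467 − 0.2053)t) → ln(3.49876) = 0.8414·t
t = 1.25241 / 0.8414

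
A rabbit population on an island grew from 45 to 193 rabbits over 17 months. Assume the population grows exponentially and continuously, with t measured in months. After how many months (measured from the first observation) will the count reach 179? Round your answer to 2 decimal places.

t ≈ 16.12 months

r = ln(193/45) / 17 ≈ 0.085649 per month
t = ln(179/45) / r = 1.38072 / 0.085649 ≈ 16.121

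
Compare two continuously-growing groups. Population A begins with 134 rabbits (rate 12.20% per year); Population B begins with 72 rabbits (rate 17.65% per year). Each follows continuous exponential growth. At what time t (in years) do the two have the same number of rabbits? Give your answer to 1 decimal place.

t ≈ 11.4 years

134·e^(0.122t) = 72·e^(0.1765t)
134/72 = e^((0.1765 − 0.122)t) → ln(1.86111) = 0.0545·t
t = 0.62117 / 0.0545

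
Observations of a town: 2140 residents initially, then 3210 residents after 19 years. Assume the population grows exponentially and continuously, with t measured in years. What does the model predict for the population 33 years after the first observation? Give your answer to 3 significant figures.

r = ln(3210/2140) / 19 ≈ 0.02134 per year
P(33) = 2140 · e^(0.02134·33) = 2140 · 2.02229 ≈ 4327.69

≈ 4,330 residents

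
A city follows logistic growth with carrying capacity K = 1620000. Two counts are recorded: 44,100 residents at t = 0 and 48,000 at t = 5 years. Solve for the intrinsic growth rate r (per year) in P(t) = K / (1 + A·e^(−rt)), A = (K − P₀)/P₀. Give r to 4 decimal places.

A = (1620000 − 44100)/44100 = 35.73469
48000 = 1620000/(1 + 35.73469·e^(−r·5)) → e^(−5r) = (33.75 − 1)/35.73469 = 0.916476
r = −ln(0.916476)/5 = 0.08722/5

r ≈ 0.0174 per year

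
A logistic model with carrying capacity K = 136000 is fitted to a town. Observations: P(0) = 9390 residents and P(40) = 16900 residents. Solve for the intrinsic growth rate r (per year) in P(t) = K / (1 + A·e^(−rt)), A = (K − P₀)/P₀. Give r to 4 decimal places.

r ≈ 0.0162 per year

A = (136000 − 9390)/9390 = 13.48349
16900 = 136000/(1 + 13.48349·e^(−r·40)) → e^(−40r) = (8.04734 − 1)/13.48349 = 0.522664
r = −ln(0.522664)/40 = 0.64882/40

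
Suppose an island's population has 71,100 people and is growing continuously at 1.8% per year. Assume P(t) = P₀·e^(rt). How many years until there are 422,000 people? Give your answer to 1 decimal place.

422000 = 71100 · e^(0.018·t)
t = ln(422000/71100) / 0.018 = ln(5.9353) / 0.018 = 1.78092 / 0.018

t ≈ 98.9 years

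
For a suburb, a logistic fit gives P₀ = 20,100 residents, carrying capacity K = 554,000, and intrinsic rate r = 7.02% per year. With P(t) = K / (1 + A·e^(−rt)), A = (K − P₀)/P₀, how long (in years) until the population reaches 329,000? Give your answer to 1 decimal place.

A = (554000 − 20100)/20100 = 26.56219
329000 = 554000/(1 + 26.56219·e^(−0.0702t)) → 1 + 26.56219·e^(−0.0702t) = 1.68389
e^(−0.0702t) = 0.025747 → t = ln(38.83982)/0.0702 = 3.65945/0.0702

t ≈ 52.1 years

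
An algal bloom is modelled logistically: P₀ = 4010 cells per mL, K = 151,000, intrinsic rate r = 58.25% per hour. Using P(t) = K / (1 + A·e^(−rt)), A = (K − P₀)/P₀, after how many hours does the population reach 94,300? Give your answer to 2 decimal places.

t ≈ 7.06 hours

A = (151000 − 4010)/4010 = 36.65586
94300 = 151000/(1 + 36.65586·e^(−0.5825t)) → 1 + 36.65586·e^(−0.5825t) = 1.60127
e^(−0.5825t) = 0.016403 → t = ln(60.9638)/0.5825 = 4.11028/0.5825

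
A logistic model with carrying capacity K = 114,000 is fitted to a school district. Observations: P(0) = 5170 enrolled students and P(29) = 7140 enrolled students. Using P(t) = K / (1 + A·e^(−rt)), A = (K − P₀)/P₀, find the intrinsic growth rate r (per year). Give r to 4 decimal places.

r ≈ 0.0118 per year

A = (114000 − 5170)/5170 = 21.05029
7140 = 114000/(1 + 21.05029·e^(−r·29)) → e^(−29r) = (15.96639 − 1)/21.05029 = 0.710982
r = −ln(0.710982)/29 = 0.34111/29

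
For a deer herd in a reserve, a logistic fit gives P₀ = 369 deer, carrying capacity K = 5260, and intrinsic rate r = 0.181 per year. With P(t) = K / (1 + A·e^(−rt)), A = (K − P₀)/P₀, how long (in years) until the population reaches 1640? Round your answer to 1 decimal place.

A = (5260 − 369)/369 = 13.25474
1640 = 5260/(1 + 13.25474·e^(−0.181t)) → 1 + 13.25474·e^(−0.181t) = 3.20732
e^(−0.181t) = 0.16653 → t = ln(6.00491)/0.181 = 1.79258/0.181

t ≈ 9.9 years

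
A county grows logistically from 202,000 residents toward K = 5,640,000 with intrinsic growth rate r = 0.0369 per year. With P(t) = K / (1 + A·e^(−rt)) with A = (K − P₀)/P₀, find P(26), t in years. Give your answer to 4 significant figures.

A = (5640000 − 202000)/202000 = 26.92079
P(26) = 5640000 / (1 + 26.92079·e^(−0.0369·26)) = 5640000 / (1 + 26.92079·0.383123)
= 5640000 / 11.31397 ≈ 498498.92

≈ 498,500 residents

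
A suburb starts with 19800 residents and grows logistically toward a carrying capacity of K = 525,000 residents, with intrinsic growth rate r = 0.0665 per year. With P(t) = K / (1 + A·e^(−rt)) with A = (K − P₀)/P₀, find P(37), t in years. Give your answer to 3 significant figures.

A = (525000 − 19800)/19800 = 25.51515
P(37) = 525000 / (1 + 25.51515·e^(−0.0665·37)) = 525000 / (1 + 25.51515·0.085392)
= 525000 / 3.1788 ≈ 165156.87

≈ 165,000 residents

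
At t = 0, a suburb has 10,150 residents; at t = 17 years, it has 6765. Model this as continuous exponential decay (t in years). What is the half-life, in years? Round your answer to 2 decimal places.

r = ln(6765/10150) / 17 = ln(0.6665) / 17 ≈ -0.023865 per year
half-life = ln 2 / |r| = 0.69315 / 0.023865

half-life ≈ 29.04 years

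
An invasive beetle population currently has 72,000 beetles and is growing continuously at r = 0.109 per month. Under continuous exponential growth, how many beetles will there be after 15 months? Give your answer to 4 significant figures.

≈ 369,300 beetles

P(15) = 72000 · e^(0.109·15) = 72000 · e^(1.635)
= 72000 · 5.12946 ≈ 369320.98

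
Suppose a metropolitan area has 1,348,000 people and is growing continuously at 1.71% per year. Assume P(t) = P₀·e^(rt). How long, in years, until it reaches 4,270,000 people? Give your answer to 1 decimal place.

t ≈ 67.4 years

4270000 = 1348000 · e^(0.0171·t)
t = ln(4270000/1348000) / 0.0171 = ln(3.16766) / 0.0171 = 1.15299 / 0.0171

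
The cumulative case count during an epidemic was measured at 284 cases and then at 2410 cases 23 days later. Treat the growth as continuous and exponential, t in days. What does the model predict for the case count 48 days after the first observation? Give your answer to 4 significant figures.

r = ln(2410/284) / 23 ≈ 0.092974 per day
P(48) = 284 · e^(0.092974·48) = 284 · 86.7269 ≈ 24630.44

≈ 24,630 cases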